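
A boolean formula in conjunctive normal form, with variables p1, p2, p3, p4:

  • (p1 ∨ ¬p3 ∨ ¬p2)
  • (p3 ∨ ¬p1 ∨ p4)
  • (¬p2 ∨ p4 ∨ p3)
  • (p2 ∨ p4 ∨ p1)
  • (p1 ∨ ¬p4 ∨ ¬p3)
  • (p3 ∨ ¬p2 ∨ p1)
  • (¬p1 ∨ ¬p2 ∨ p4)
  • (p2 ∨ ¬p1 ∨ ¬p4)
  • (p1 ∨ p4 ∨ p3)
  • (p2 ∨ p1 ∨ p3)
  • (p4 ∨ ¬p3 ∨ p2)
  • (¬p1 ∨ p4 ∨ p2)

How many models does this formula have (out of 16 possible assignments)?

2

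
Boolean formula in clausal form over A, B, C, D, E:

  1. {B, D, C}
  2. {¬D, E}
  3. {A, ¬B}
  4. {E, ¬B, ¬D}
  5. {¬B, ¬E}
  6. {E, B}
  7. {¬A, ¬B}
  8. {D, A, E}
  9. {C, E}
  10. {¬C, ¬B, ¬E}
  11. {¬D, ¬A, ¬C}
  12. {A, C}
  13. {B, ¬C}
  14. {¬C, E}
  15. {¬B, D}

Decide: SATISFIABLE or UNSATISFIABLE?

Set A = True and propagate.
  then B is forced to False.
  then E is forced to True.
  then C is forced to False.
  then D is forced to True.
Every clause has at least one true literal under this assignment.
So A=True, B=False, C=False, D=True, E=True is a satisfying assignment.

SATISFIABLE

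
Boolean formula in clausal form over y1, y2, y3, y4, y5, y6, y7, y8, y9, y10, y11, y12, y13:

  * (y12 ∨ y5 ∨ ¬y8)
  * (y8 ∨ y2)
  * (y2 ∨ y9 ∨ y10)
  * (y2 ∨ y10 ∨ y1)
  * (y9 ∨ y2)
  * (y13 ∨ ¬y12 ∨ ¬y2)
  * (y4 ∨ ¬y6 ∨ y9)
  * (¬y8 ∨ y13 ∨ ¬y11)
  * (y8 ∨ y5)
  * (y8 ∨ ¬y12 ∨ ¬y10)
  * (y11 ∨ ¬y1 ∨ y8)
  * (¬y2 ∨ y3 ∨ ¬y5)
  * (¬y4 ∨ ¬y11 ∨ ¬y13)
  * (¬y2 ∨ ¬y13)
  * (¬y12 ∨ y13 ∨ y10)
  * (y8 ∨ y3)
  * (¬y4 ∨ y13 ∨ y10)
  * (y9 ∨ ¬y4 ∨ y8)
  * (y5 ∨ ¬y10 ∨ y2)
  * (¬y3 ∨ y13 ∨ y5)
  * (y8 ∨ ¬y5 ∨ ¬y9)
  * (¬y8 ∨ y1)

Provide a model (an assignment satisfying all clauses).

y1 = False, y2 = True, y3 = True, y4 = False, y5 = True, y6 = False, y7 = False, y8 = False, y9 = False, y10 = True, y11 = False, y12 = False, y13 = False

Check each clause:
  1. (y12 ∨ y5 ∨ ¬y8) — ¬y8 is true.
  2. (y8 ∨ y2) — y2 is true.
  3. (y9 ∨ y10 ∨ y2) — y10 is true.
  4. (y10 ∨ y2 ∨ y1) — y10 is true.
  5. (y9 ∨ y2) — y2 is true.
  6. (y13 ∨ ¬y2 ∨ ¬y12) — ¬y12 is true.
  7. (y4 ∨ ¬y6 ∨ y9) — ¬y6 is true.
  8. (¬y8 ∨ y13 ∨ ¬y11) — ¬y8 is true.
  9. (y8 ∨ y5) — y5 is true.
  10. (¬y12 ∨ y8 ∨ ¬y10) — ¬y12 is true.
  11. (y8 ∨ y11 ∨ ¬y1) — ¬y1 is true.
  12. (y3 ∨ ¬y5 ∨ ¬y2) — y3 is true.
  13. (¬y13 ∨ ¬y11 ∨ ¬y4) — ¬y13 is true.
  14. (¬y2 ∨ ¬y13) — ¬y13 is true.
  15. (¬y12 ∨ y10 ∨ y13) — y10 is true.
  16. (y8 ∨ y3) — y3 is true.
  17. (y13 ∨ ¬y4 ∨ y10) — y10 is true.
  18. (y9 ∨ ¬y4 ∨ y8) — ¬y4 is true.
  19. (¬y10 ∨ y2 ∨ y5) — y2 is true.
  20. (¬y3 ∨ y13 ∨ y5) — y5 is true.
  21. (¬y9 ∨ ¬y5 ∨ y8) — ¬y9 is true.
  22. (¬y8 ∨ y1) — ¬y8 is true.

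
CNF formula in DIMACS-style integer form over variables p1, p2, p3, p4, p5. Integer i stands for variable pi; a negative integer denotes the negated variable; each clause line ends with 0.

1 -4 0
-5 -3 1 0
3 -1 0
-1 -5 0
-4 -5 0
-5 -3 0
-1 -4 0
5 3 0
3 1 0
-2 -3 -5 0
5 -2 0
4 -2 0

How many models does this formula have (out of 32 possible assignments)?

The models are:
  p1=F p2=F p3=T p4=F p5=F
  p1=T p2=F p3=T p4=F p5=F
That's 2 in total.

2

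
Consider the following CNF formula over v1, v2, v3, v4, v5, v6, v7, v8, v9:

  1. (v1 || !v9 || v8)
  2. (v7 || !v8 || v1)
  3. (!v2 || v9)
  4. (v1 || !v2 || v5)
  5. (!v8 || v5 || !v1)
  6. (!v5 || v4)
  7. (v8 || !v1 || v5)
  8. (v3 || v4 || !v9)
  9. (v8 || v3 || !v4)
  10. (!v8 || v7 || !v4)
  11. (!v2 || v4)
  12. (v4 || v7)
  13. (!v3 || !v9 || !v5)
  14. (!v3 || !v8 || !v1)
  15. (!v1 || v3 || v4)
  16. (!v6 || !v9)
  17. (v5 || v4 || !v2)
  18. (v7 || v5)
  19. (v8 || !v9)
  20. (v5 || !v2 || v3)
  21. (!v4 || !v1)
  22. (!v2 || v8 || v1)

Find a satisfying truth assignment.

v2 occurs only negated in the remaining clauses — set v2 = False.
v7 occurs only positively in the remaining clauses — set v7 = True.
Set v1 = False and propagate.
Branch on v3: take v3 = False.
For the remaining variables, v4 = True, v5 = True, v6 = True, v8 = True, v9 = False works.
Every clause has at least one true literal under this assignment.
Check each clause:
  1. (!v9 || v1 || v8) — v8 is true.
  2. (v1 || v7 || !v8) — v7 is true.
  3. (v9 || !v2) — !v2 is true.
  4. (v1 || !v2 || v5) — v5 is true.
  5. (!v8 || !v1 || v5) — v5 is true.
  6. (v4 || !v5) — v4 is true.
  7. (v8 || !v1 || v5) — v8 is true.
  8. (v3 || v4 || !v9) — v4 is true.
  9. (v3 || v8 || !v4) — v8 is true.
  10. (!v4 || !v8 || v7) — v7 is true.
  11. (v4 || !v2) — v4 is true.
  12. (v7 || v4) — v4 is true.
  13. (!v3 || !v5 || !v9) — !v3 is true.
  14. (!v1 || !v8 || !v3) — !v3 is true.
  15. (!v1 || v3 || v4) — v4 is true.
  16. (!v9 || !v6) — !v9 is true.
  17. (v5 || v4 || !v2) — v4 is true.
  18. (v5 || v7) — v5 is true.
  19. (!v9 || v8) — v8 is true.
  20. (!v2 || v5 || v3) — v5 is true.
  21. (!v1 || !v4) — !v1 is true.
  22. (v1 || !v2 || v8) — v8 is true.

v1=False, v2=False, v3=False, v4=True, v5=True, v6=True, v7=True, v8=True, v9=False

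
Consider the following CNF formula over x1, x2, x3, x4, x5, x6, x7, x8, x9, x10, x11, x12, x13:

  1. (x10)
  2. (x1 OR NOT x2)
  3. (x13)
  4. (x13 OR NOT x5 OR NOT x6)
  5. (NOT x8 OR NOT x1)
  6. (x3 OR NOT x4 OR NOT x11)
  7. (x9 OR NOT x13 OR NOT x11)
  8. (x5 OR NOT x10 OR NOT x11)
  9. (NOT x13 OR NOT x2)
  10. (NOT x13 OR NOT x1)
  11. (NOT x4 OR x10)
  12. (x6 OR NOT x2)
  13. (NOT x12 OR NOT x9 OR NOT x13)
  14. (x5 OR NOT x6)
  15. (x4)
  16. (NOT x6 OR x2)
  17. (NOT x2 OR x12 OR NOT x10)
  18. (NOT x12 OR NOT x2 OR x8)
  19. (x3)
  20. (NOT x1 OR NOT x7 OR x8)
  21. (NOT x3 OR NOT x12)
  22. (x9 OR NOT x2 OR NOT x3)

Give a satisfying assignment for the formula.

x1=False, x2=False, x3=True, x4=True, x5=True, x6=False, x7=True, x8=True, x9=True, x10=True, x11=True, x12=False, x13=True

Check each clause:
  1. (x10) — x10 is true.
  2. (NOT x2 OR x1) — NOT x2 is true.
  3. (x13) — x13 is true.
  4. (x13 OR NOT x5 OR NOT x6) — NOT x6 is true.
  5. (NOT x8 OR NOT x1) — NOT x1 is true.
  6. (NOT x11 OR x3 OR NOT x4) — x3 is true.
  7. (NOT x13 OR x9 OR NOT x11) — x9 is true.
  8. (NOT x11 OR x5 OR NOT x10) — x5 is true.
  9. (NOT x2 OR NOT x13) — NOT x2 is true.
  10. (NOT x13 OR NOT x1) — NOT x1 is true.
  11. (x10 OR NOT x4) — x10 is true.
  12. (x6 OR NOT x2) — NOT x2 is true.
  13. (NOT x9 OR NOT x13 OR NOT x12) — NOT x12 is true.
  14. (x5 OR NOT x6) — NOT x6 is true.
  15. (x4) — x4 is true.
  16. (x2 OR NOT x6) — NOT x6 is true.
  17. (NOT x2 OR x12 OR NOT x10) — NOT x2 is true.
  18. (x8 OR NOT x2 OR NOT x12) — x8 is true.
  19. (x3) — x3 is true.
  20. (NOT x1 OR NOT x7 OR x8) — x8 is true.
  21. (NOT x12 OR NOT x3) — NOT x12 is true.
  22. (x9 OR NOT x2 OR NOT x3) — x9 is true.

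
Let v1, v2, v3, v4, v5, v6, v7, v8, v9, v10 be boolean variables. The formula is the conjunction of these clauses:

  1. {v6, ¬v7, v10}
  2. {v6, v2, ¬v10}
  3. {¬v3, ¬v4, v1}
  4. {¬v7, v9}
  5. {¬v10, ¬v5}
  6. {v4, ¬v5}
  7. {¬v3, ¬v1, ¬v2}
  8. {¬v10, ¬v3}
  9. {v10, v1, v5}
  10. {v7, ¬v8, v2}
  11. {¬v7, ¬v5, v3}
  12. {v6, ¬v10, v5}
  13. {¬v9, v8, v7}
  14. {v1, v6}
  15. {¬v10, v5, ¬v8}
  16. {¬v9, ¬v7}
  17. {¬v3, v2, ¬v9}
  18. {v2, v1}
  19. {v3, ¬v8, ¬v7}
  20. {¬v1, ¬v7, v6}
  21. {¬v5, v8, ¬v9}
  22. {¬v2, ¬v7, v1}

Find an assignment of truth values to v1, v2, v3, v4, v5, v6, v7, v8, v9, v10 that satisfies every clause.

v1=T  v2=T  v3=F  v4=T  v5=F  v6=T  v7=F  v8=F  v9=F  v10=F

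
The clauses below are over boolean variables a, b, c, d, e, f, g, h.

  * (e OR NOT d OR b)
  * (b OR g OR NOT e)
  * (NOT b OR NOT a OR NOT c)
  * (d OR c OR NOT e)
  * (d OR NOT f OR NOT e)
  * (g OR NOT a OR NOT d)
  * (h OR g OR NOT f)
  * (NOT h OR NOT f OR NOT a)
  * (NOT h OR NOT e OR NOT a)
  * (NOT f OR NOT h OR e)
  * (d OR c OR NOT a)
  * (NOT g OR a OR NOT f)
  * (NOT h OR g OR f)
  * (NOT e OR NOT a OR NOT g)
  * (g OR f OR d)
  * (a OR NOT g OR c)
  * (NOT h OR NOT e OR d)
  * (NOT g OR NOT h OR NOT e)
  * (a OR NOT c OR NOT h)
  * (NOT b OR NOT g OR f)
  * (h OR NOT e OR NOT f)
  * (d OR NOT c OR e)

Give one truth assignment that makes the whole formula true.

Set a = False and propagate.
Try b = True.
Set c = False and propagate.
  then g is forced to False.
For the remaining variables, d = True, e = True, f = False, h = False works.
Check each clause:
  1. (NOT d OR b OR e) — b is true.
  2. (NOT e OR b OR g) — b is true.
  3. (NOT b OR NOT c OR NOT a) — NOT c is true.
  4. (c OR d OR NOT e) — d is true.
  5. (NOT e OR NOT f OR d) — NOT f is true.
  6. (g OR NOT a OR NOT d) — NOT a is true.
  7. (h OR NOT f OR g) — NOT f is true.
  8. (NOT h OR NOT f OR NOT a) — NOT h is true.
  9. (NOT h OR NOT a OR NOT e) — NOT h is true.
  10. (NOT f OR e OR NOT h) — NOT h is true.
  11. (c OR d OR NOT a) — d is true.
  12. (NOT f OR NOT g OR a) — NOT f is true.
  13. (g OR NOT h OR f) — NOT h is true.
  14. (NOT g OR NOT a OR NOT e) — NOT g is true.
  15. (f OR g OR d) — d is true.
  16. (a OR NOT g OR c) — NOT g is true.
  17. (d OR NOT h OR NOT e) — NOT h is true.
  18. (NOT h OR NOT g OR NOT e) — NOT h is true.
  19. (a OR NOT c OR NOT h) — NOT h is true.
  20. (NOT g OR NOT b OR f) — NOT g is true.
  21. (NOT f OR h OR NOT e) — NOT f is true.
  22. (NOT c OR e OR d) — NOT c is true.

a=False, b=True, c=False, d=True, e=True, f=False, g=False, h=False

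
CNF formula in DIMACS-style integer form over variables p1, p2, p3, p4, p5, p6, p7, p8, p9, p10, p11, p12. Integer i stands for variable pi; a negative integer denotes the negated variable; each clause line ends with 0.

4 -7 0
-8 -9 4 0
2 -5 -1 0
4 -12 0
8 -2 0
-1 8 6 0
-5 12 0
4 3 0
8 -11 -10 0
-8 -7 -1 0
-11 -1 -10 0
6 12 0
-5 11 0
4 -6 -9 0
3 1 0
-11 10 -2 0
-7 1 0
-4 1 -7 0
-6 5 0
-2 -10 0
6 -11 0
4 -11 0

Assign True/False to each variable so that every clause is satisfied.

p3 occurs only positively in the remaining clauses — set p3 = True.
p7 occurs only negated in the remaining clauses — set p7 = False.
Branch on p1: take p1 = False.
Branch on p2: take p2 = False.
Branch on p4: take p4 = True.
The remaining clauses are satisfied by p5 = True, p6 = True, p8 = False, p9 = False, p10 = False, p11 = True, p12 = True.

p1=F, p2=F, p3=T, p4=T, p5=T, p6=T, p7=F, p8=F, p9=F, p10=F, p11=T, p12=T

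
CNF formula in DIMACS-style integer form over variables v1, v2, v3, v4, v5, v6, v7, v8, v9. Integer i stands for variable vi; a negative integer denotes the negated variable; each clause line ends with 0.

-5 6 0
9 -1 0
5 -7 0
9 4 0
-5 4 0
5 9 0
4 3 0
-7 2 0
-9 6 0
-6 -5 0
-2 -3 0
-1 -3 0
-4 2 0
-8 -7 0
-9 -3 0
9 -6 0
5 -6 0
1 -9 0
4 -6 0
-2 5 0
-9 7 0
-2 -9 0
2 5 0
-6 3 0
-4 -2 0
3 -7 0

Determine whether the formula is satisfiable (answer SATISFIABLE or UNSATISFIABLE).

v9 = True:
  propagation gives v6=True, v5=False; an empty clause results — contradiction.
v9 = False:
  propagation gives v1=False, v4=True, v5=True, v6=True; an empty clause results — contradiction.
Every branch closes, so no satisfying assignment exists.

UNSATISFIABLE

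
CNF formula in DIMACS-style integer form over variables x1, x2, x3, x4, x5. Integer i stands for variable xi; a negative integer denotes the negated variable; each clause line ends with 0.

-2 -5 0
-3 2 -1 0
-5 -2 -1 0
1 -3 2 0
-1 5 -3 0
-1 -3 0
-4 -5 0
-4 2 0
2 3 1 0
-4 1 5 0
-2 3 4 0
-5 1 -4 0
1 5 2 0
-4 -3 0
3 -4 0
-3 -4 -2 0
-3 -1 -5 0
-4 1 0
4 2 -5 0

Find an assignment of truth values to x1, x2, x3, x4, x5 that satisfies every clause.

Set x1 = False and propagate.
  then x4 is forced to False.
Branch on x2: take x2 = True.
  then x5 is forced to False.
  then x3 is forced to True.
Every clause has at least one true literal under this assignment.

x1=False, x2=True, x3=True, x4=False, x5=False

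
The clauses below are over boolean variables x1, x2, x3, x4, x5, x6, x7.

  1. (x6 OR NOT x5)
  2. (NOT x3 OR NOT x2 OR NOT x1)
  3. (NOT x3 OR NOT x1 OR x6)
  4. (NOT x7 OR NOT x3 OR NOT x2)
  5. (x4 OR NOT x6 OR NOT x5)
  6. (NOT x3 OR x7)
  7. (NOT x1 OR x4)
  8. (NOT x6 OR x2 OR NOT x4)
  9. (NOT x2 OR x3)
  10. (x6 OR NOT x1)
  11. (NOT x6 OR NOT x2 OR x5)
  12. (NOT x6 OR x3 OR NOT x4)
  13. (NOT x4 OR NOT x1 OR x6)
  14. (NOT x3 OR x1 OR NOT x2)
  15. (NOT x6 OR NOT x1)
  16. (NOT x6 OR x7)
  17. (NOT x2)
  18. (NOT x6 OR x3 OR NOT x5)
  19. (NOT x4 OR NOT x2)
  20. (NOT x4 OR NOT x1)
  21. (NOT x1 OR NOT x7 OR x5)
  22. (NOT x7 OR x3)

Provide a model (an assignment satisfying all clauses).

x1=False, x2=False, x3=False, x4=True, x5=False, x6=False, x7=False

The clause (NOT x2) is unit: x2 must be False.
Pure literal: x1 appears only negated; assign x1 = False.
Branch on x3: take x3 = False.
  then x7 is forced to False.
  then x6 is forced to False.
  then x5 is forced to False.
x4 is now unconstrained; take x4 = True.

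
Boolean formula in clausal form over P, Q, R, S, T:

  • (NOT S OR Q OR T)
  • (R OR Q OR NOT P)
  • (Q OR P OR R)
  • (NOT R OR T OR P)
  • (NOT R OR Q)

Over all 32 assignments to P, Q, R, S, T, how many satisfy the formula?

14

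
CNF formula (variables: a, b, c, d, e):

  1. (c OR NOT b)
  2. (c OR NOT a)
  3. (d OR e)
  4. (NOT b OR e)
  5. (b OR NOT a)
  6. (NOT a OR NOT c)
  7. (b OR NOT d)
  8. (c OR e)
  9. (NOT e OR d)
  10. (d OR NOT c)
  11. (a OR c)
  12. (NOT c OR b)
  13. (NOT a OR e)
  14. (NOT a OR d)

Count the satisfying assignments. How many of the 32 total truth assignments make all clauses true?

Satisfying assignments:
  a=0 b=1 c=1 d=1 e=1
That's 1 in total.

1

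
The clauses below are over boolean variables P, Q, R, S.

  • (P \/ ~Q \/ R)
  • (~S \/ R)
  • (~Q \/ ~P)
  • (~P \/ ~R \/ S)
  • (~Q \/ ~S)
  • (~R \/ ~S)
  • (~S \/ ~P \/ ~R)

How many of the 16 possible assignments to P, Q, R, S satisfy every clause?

4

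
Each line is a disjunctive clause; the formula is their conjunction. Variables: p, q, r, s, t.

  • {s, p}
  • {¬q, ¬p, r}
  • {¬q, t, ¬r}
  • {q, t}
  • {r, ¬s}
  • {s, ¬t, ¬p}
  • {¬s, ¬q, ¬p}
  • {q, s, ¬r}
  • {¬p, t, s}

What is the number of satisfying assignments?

3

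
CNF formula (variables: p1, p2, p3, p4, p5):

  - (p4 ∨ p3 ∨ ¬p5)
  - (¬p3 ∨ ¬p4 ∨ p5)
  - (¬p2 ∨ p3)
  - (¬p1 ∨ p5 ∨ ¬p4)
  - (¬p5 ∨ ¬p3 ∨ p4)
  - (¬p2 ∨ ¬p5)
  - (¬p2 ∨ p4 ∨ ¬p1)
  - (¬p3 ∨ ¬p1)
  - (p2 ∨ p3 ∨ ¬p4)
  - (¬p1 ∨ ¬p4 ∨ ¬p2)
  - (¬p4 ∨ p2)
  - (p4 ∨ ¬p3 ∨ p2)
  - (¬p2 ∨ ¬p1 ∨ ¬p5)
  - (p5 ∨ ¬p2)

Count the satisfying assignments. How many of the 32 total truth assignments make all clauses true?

The models are:
  p1=0 p2=0 p3=0 p4=0 p5=0
  p1=1 p2=0 p3=0 p4=0 p5=0
Count: 2.

2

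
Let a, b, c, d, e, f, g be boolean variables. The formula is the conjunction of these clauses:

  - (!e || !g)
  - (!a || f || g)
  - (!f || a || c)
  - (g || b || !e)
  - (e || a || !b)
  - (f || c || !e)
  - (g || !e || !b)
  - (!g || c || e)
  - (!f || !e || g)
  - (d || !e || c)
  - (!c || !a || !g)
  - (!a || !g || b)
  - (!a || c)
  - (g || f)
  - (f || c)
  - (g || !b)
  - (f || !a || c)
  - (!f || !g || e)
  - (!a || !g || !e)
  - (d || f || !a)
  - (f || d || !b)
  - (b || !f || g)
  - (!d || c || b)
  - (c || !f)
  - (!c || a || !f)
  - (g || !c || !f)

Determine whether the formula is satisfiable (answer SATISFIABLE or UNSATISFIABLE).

SATISFIABLE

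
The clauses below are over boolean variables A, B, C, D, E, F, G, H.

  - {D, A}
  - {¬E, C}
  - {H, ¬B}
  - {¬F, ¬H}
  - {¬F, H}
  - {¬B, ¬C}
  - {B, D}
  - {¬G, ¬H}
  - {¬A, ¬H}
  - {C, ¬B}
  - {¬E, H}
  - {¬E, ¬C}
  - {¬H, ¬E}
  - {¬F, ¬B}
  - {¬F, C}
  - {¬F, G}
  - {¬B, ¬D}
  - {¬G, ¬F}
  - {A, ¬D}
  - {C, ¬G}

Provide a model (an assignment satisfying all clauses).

A = True, B = False, C = True, D = True, E = False, F = False, G = True, H = False

Check each clause:
  1. {D, A} — A is true.
  2. {¬E, C} — C is true.
  3. {H, ¬B} — ¬B is true.
  4. {¬H, ¬F} — ¬H is true.
  5. {H, ¬F} — ¬F is true.
  6. {¬C, ¬B} — ¬B is true.
  7. {D, B} — D is true.
  8. {¬H, ¬G} — ¬H is true.
  9. {¬A, ¬H} — ¬H is true.
  10. {¬B, C} — C is true.
  11. {¬E, H} — ¬E is true.
  12. {¬C, ¬E} — ¬E is true.
  13. {¬H, ¬E} — ¬H is true.
  14. {¬B, ¬F} — ¬F is true.
  15. {C, ¬F} — ¬F is true.
  16. {¬F, G} — ¬F is true.
  17. {¬D, ¬B} — ¬B is true.
  18. {¬G, ¬F} — ¬F is true.
  19. {A, ¬D} — A is true.
  20. {C, ¬G} — C is true.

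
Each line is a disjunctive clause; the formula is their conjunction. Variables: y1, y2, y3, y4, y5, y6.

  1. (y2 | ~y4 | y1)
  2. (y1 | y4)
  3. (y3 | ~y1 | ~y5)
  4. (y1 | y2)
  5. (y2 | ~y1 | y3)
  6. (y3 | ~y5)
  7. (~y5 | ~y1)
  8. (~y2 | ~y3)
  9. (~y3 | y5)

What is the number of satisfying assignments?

Satisfying assignments:
  y1=0 y2=1 y3=0 y4=1 y5=0 y6=0
  y1=0 y2=1 y3=0 y4=1 y5=0 y6=1
  y1=1 y2=1 y3=0 y4=0 y5=0 y6=0
  y1=1 y2=1 y3=0 y4=0 y5=0 y6=1
  y1=1 y2=1 y3=0 y4=1 y5=0 y6=0
  y1=1 y2=1 y3=0 y4=1 y5=0 y6=1
Count: 6.

6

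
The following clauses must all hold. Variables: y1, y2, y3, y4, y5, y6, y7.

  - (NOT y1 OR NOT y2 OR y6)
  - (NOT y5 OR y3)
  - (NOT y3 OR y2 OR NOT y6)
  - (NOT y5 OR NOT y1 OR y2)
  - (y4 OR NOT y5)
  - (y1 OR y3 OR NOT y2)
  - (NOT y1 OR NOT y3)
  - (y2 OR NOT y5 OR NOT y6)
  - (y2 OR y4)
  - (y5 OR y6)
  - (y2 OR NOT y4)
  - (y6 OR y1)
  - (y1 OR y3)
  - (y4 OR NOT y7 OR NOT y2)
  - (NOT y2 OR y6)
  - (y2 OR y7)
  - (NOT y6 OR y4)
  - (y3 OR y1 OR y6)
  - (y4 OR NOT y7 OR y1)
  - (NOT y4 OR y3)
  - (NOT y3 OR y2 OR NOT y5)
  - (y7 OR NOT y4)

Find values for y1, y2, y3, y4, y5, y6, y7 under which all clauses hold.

y1 = 0, y2 = 1, y3 = 1, y4 = 1, y5 = 1, y6 = 1, y7 = 1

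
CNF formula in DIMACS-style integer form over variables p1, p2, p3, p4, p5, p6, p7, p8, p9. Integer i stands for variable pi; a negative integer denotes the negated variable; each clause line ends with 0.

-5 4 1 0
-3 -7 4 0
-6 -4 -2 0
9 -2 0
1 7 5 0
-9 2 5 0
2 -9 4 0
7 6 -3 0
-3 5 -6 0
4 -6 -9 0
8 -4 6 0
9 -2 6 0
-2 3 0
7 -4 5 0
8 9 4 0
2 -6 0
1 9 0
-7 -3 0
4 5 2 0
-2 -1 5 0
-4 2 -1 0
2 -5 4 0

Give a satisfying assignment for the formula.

Pure literal: p8 appears only positively; assign p8 = True.
Try p1 = False.
  then p9 is forced to True.
Set p2 = False and propagate.
  then p5 is forced to True.
  then p4 is forced to True.
  then p6 is forced to False.
The remaining clauses are satisfied by p3 = False, p7 = True.

p1=F, p2=F, p3=F, p4=T, p5=T, p6=F, p7=T, p8=T, p9=T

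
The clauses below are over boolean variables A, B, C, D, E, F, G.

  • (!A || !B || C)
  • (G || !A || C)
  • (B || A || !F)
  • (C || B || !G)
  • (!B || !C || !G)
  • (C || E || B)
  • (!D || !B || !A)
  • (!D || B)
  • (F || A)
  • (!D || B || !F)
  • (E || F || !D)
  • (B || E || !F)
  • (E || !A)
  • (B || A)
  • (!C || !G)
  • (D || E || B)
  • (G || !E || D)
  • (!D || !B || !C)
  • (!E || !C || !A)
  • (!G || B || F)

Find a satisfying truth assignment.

Set A = False and propagate.
  then F is forced to True.
  then B is forced to True.
The remaining clauses are satisfied by C = True, D = False, E = False, G = False.
Check each clause:
  1. (!B || !A || C) — C is true.
  2. (C || !A || G) — C is true.
  3. (A || B || !F) — B is true.
  4. (C || !G || B) — !G is true.
  5. (!G || !C || !B) — !G is true.
  6. (C || B || E) — B is true.
  7. (!A || !D || !B) — !D is true.
  8. (!D || B) — B is true.
  9. (A || F) — F is true.
  10. (!D || !F || B) — B is true.
  11. (!D || E || F) — !D is true.
  12. (!F || B || E) — B is true.
  13. (E || !A) — !A is true.
  14. (B || A) — B is true.
  15. (!G || !C) — !G is true.
  16. (E || B || D) — B is true.
  17. (G || D || !E) — !E is true.
  18. (!C || !B || !D) — !D is true.
  19. (!E || !C || !A) — !E is true.
  20. (F || B || !G) — !G is true.

A=0, B=1, C=1, D=0, E=0, F=1, G=0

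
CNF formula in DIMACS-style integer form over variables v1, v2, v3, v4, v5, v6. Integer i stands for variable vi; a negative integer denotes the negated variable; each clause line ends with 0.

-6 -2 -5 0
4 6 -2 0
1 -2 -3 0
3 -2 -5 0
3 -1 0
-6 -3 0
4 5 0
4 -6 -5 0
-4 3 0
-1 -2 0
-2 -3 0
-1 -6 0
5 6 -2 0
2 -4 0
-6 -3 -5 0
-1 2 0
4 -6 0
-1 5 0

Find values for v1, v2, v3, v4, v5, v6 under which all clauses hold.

Try v1 = False.
Set v2 = False and propagate.
  then v4 is forced to False.
  then v5 is forced to True.
  then v6 is forced to False.
v3 is now unconstrained; take v3 = True.

v1 = False, v2 = False, v3 = True, v4 = False, v5 = True, v6 = False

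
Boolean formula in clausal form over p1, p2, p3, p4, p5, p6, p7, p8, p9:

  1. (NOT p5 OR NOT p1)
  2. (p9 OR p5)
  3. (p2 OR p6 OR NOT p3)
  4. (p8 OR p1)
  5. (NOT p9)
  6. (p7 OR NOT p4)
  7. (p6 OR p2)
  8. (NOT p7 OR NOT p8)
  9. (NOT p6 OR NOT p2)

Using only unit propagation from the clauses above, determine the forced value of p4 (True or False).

(NOT p9) stands alone — p9 = False.
From (p5 OR p9) and p9 = False: p5 = True.
(NOT p5 OR NOT p1) with p5 = True leaves only NOT p1, so p1 = False.
(p1 OR p8) with p1 = False leaves only p8, so p8 = True.
In (NOT p7 OR NOT p8), NOT p8 is now false; NOT p7 must hold, so p7 = False.
(NOT p4 OR p7): since p7 = False, the clause reduces to (NOT p4). p4 = False.

False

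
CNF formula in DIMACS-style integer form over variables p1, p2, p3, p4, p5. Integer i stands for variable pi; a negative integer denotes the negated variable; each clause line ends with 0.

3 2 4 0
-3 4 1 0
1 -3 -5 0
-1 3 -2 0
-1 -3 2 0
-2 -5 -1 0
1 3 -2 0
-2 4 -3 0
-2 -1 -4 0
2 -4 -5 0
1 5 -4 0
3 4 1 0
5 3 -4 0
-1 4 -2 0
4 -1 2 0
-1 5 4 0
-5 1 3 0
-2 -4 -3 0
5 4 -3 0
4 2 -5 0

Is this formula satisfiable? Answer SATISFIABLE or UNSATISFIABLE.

UNSATISFIABLE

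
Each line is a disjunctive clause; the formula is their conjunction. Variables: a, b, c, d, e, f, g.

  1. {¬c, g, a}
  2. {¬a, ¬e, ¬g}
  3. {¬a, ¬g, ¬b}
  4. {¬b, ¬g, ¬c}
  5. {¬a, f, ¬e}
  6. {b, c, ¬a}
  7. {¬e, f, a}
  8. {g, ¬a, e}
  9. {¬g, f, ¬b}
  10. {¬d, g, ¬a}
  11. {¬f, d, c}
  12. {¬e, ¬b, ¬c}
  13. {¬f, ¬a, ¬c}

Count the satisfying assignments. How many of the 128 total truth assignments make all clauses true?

Split on a, then g.
  a=1, g=1: remaining (b,c,d,e,f) ∈ {(0,1,0,0,0); (0,1,1,0,0)} — 2.
  a=1, g=0: a clause becomes empty — 0.
  a=0, g=1: 12 of the 32 assignments to (b,c,d,e,f) work.
  a=0, g=0: b free; 4 ways for (c,d,e,f) × 2^1 = 8.
Total: 2 + 0 + 12 + 8 = 22.

22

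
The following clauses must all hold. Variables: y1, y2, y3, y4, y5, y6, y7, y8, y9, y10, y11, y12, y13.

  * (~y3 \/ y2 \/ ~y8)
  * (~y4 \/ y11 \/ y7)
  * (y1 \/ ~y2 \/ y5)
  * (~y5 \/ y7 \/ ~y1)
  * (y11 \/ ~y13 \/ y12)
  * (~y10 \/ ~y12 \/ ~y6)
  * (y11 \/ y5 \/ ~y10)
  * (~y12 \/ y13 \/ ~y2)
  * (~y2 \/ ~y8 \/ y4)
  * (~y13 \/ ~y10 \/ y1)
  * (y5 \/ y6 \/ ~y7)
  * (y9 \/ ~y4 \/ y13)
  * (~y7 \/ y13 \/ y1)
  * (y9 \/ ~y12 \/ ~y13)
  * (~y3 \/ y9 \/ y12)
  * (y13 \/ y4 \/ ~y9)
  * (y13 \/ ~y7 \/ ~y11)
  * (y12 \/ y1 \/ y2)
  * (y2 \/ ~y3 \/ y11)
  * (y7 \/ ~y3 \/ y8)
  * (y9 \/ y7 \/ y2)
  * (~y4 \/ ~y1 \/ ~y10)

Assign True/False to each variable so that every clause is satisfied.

y1=T  y2=T  y3=F  y4=T  y5=T  y6=F  y7=T  y8=F  y9=T  y10=F  y11=T  y12=F  y13=T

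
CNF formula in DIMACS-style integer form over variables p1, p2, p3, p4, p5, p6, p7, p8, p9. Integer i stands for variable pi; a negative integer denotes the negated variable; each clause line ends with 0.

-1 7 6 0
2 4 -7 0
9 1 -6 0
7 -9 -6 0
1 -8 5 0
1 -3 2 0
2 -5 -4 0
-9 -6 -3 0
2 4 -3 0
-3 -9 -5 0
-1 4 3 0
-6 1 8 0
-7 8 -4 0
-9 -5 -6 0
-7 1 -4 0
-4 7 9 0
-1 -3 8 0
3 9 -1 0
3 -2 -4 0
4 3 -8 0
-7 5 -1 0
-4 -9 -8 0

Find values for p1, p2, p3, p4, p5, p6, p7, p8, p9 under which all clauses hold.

Try p1 = False.
Try p2 = True.
The remaining clauses are satisfied by p3 = False, p4 = False, p5 = False, p6 = False, p7 = False, p8 = False, p9 = True.
Every clause has at least one true literal under this assignment.

p1 = False, p2 = True, p3 = False, p4 = False, p5 = False, p6 = False, p7 = False, p8 = False, p9 = True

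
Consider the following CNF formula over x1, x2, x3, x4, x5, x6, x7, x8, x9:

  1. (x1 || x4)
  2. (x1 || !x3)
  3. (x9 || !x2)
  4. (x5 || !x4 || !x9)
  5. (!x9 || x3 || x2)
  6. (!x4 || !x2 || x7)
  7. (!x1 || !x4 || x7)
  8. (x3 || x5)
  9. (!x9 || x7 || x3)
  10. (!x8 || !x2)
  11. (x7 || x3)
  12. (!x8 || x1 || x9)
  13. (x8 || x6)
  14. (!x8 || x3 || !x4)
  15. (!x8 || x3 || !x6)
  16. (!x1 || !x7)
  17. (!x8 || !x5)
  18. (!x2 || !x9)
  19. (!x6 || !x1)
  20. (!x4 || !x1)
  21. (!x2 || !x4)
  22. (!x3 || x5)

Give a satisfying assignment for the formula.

Try x1 = False.
  then x4 is forced to True.
  then x3 is forced to False.
  then x5 is forced to True.
  then x7 is forced to True.
  then x8 is forced to False.
  then x6 is forced to True.
  then x2 is forced to False.
  then x9 is forced to False.
Every clause has at least one true literal under this assignment.

x1 = False, x2 = False, x3 = False, x4 = True, x5 = True, x6 = True, x7 = True, x8 = False, x9 = False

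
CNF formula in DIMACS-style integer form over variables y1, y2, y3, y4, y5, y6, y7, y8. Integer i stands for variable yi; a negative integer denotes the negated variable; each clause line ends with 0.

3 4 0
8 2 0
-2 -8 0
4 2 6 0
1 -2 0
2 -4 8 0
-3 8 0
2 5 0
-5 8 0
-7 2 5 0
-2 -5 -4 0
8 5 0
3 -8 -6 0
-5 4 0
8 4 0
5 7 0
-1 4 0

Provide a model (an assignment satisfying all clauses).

Branch on y1: take y1 = True.
  then y4 is forced to True.
Branch on y2: take y2 = False.
  then y8 is forced to True.
  then y5 is forced to True.
The remaining clauses are satisfied by y3 = True, y6 = True, y7 = False.
Check each clause:
  1. (y3 ∨ y4) — y3 is true.
  2. (y2 ∨ y8) — y8 is true.
  3. (¬y2 ∨ ¬y8) — ¬y2 is true.
  4. (y4 ∨ y6 ∨ y2) — y4 is true.
  5. (¬y2 ∨ y1) — y1 is true.
  6. (¬y4 ∨ y8 ∨ y2) — y8 is true.
  7. (y8 ∨ ¬y3) — y8 is true.
  8. (y5 ∨ y2) — y5 is true.
  9. (y8 ∨ ¬y5) — y8 is true.
  10. (y2 ∨ ¬y7 ∨ y5) — ¬y7 is true.
  11. (¬y5 ∨ ¬y4 ∨ ¬y2) — ¬y2 is true.
  12. (y5 ∨ y8) — y8 is true.
  13. (y3 ∨ ¬y8 ∨ ¬y6) — y3 is true.
  14. (y4 ∨ ¬y5) — y4 is true.
  15. (y4 ∨ y8) — y8 is true.
  16. (y7 ∨ y5) — y5 is true.
  17. (¬y1 ∨ y4) — y4 is true.

y1 = True  y2 = False  y3 = True  y4 = True  y5 = True  y6 = True  y7 = False  y8 = True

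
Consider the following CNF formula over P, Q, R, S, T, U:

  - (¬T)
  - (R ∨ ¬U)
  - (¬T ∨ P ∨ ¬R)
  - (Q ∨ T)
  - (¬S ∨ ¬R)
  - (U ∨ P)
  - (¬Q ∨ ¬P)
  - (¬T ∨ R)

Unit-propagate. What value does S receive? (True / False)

False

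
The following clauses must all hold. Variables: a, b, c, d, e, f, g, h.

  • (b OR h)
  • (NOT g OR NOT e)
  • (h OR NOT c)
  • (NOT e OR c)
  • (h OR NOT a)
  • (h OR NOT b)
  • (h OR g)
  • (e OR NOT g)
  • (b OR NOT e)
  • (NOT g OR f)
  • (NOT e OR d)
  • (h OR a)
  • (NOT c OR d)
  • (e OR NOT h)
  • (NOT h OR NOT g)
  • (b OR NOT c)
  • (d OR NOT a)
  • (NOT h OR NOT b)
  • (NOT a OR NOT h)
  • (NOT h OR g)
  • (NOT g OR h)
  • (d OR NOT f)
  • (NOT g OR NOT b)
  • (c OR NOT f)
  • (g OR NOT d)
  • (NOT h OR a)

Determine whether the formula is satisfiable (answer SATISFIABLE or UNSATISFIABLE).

UNSATISFIABLE

h = True:
  propagation gives e=True, g=False; an empty clause results — contradiction.
h = False:
  propagation gives b=True; an empty clause results — contradiction.
Every branch closes, so no satisfying assignment exists.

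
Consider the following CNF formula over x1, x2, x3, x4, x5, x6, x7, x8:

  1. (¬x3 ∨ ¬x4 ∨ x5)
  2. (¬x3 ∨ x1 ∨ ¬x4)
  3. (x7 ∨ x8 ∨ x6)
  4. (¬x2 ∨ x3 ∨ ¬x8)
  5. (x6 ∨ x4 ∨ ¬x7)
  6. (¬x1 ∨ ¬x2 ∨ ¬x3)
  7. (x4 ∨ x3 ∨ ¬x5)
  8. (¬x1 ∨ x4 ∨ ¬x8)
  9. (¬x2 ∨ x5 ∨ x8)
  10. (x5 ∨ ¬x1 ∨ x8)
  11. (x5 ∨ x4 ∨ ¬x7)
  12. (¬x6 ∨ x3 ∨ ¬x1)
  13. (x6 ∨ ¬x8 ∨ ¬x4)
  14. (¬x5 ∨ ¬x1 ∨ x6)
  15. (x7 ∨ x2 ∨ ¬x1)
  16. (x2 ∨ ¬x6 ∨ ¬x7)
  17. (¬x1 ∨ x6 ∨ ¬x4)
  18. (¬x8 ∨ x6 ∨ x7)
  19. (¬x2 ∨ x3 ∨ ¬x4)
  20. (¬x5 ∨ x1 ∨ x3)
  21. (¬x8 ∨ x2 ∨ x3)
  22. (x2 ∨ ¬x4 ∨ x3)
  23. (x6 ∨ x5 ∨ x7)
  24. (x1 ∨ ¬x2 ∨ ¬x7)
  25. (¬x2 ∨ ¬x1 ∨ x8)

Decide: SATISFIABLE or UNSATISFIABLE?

SATISFIABLE

Try x1 = False.
Set x2 = False and propagate.
Branch on x3: take x3 = True.
  then x4 is forced to False.
The remaining clauses are satisfied by x5 = True, x6 = True, x7 = False, x8 = True.
Every clause has at least one true literal under this assignment.
So x1 = False, x2 = False, x3 = True, x4 = False, x5 = True, x6 = True, x7 = False, x8 = True is a satisfying assignment.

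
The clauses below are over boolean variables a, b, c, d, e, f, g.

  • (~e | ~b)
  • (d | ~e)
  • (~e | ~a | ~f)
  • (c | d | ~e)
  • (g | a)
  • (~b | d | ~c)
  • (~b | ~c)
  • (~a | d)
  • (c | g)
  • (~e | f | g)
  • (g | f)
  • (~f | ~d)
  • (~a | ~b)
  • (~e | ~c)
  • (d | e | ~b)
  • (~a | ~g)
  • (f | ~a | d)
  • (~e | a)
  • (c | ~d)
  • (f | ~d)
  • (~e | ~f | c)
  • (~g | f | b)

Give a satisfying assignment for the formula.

Try a = False.
  then g is forced to True.
  then e is forced to False.
For the remaining variables, b = False, c = False, d = False, f = True works.
Check each clause:
  1. (~b | ~e) — ~e is true.
  2. (~e | d) — ~e is true.
  3. (~f | ~a | ~e) — ~e is true.
  4. (d | c | ~e) — ~e is true.
  5. (a | g) — g is true.
  6. (~c | ~b | d) — ~c is true.
  7. (~c | ~b) — ~c is true.
  8. (d | ~a) — ~a is true.
  9. (c | g) — g is true.
  10. (~e | f | g) — ~e is true.
  11. (f | g) — f is true.
  12. (~d | ~f) — ~d is true.
  13. (~b | ~a) — ~a is true.
  14. (~c | ~e) — ~e is true.
  15. (~b | d | e) — ~b is true.
  16. (~a | ~g) — ~a is true.
  17. (d | ~a | f) — ~a is true.
  18. (a | ~e) — ~e is true.
  19. (~d | c) — ~d is true.
  20. (f | ~d) — ~d is true.
  21. (~f | ~e | c) — ~e is true.
  22. (b | f | ~g) — f is true.

a=False  b=False  c=False  d=False  e=False  f=True  g=True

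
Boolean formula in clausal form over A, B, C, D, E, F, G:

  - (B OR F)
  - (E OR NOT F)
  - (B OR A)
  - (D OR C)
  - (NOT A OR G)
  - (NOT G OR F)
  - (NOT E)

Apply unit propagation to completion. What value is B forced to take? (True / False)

(NOT E) stands alone — E = False.
(E OR NOT F): since E = False, the clause reduces to (NOT F). F = False.
(F OR B): since F = False, the clause reduces to (B). B = True.

True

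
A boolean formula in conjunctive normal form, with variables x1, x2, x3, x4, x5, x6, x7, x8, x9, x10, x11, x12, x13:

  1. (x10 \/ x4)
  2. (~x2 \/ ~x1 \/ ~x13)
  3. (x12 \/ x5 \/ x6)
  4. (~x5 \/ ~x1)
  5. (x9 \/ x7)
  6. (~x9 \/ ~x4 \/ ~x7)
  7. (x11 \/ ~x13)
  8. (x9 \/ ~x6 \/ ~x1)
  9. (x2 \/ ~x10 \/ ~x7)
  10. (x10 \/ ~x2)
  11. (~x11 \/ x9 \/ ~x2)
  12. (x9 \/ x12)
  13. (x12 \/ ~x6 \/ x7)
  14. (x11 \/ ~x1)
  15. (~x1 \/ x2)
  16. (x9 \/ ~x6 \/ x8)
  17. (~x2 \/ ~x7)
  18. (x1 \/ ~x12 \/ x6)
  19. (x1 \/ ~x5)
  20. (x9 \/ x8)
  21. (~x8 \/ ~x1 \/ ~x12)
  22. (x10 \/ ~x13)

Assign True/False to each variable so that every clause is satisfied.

Set x1 = False and propagate.
  then x5 is forced to False.
Set x2 = False and propagate.
Branch on x4: take x4 = False.
  then x10 is forced to True.
  then x7 is forced to False.
  then x9 is forced to True.
For the remaining variables, x3 = True, x6 = True, x8 = True, x11 = True, x12 = True, x13 = True works.
Every clause has at least one true literal under this assignment.

x1=0, x2=0, x3=1, x4=0, x5=0, x6=1, x7=0, x8=1, x9=1, x10=1, x11=1, x12=1, x13=1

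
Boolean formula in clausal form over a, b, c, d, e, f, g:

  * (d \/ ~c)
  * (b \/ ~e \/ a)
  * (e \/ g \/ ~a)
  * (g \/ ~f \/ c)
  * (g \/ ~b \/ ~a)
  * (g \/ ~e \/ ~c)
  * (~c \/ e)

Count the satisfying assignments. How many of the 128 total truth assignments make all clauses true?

42

Case analysis on c and e:
  c=1, e=1: f free; 3 ways for (a,b,d,g) × 2^1 = 6.
  c=1, e=0: a clause becomes empty — 0.
  c=0, e=1: d free; 8 ways for (a,b,f,g) × 2^1 = 16.
  c=0, e=0: b, d free; 5 ways for (a,f,g) × 2^2 = 20.
Total: 6 + 0 + 16 + 20 = 42.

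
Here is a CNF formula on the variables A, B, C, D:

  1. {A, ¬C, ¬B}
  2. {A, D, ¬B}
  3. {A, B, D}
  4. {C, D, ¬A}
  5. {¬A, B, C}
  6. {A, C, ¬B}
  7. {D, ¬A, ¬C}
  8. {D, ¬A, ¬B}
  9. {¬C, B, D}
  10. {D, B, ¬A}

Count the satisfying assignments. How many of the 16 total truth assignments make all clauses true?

5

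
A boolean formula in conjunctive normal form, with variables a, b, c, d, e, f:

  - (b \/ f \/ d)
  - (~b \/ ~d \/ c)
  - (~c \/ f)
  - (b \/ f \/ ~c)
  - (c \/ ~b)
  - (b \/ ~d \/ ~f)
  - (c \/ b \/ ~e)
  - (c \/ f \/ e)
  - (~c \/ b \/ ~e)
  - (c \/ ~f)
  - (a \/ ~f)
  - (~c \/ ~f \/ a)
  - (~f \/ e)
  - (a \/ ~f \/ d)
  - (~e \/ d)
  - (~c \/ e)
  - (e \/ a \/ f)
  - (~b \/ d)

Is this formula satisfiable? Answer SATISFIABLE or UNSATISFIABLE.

SATISFIABLE

a occurs only positively in the remaining clauses — set a = True.
Try b = True.
  then c is forced to True.
  then f is forced to True.
  then e is forced to True.
  then d is forced to True.
So a=True, b=True, c=True, d=True, e=True, f=True is a satisfying assignment.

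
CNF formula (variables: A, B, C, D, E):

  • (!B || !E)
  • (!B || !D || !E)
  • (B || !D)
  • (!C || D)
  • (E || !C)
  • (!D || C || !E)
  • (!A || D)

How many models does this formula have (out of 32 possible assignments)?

5

Satisfying assignments:
  A=F B=F C=F D=F E=F
  A=F B=F C=F D=F E=T
  A=F B=T C=F D=F E=F
  A=F B=T C=F D=T E=F
  A=T B=T C=F D=T E=F
That's 5 in total.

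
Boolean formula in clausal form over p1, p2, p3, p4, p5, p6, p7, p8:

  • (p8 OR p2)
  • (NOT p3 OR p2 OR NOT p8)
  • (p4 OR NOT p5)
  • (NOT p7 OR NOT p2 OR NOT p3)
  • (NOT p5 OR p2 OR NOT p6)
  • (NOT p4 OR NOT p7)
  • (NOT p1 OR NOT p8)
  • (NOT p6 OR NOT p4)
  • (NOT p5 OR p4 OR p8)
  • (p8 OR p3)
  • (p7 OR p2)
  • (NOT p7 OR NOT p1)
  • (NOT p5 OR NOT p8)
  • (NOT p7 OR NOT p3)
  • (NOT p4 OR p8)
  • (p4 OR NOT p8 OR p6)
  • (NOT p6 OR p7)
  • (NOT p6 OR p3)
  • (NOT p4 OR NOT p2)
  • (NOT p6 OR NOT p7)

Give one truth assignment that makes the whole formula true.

p1=F  p2=T  p3=T  p4=F  p5=F  p6=F  p7=F  p8=F

p1 occurs only negated in the remaining clauses — set p1 = False.
p5 occurs only negated in the remaining clauses — set p5 = False.
Branch on p2: take p2 = True.
  then p4 is forced to False.
Try p3 = True.
  then p7 is forced to False.
  then p6 is forced to False.
  then p8 is forced to False.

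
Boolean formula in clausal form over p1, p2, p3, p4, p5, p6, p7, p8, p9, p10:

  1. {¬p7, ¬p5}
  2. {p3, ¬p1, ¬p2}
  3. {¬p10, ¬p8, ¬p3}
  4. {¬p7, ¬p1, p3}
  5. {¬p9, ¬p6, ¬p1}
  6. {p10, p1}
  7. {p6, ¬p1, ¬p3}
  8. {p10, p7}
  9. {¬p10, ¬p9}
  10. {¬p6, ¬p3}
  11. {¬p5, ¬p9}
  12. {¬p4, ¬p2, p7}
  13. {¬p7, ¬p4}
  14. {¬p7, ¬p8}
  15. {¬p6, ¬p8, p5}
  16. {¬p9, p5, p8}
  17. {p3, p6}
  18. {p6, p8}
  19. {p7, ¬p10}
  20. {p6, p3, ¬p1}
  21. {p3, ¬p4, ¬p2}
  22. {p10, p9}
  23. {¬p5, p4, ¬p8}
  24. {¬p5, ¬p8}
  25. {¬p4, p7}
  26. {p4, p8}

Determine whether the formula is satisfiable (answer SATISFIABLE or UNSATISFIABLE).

UNSATISFIABLE

p3 = True:
  propagation gives p6=False, p1=False, p10=True, p8=False; an empty clause results — contradiction.
p3 = False:
  p7 = True:
    propagation gives p5=False, p1=False, p10=True, p9=False; an empty clause results — contradiction.
  p7 = False:
    propagation gives p10=True; an empty clause results — contradiction.
Every branch closes, so no satisfying assignment exists.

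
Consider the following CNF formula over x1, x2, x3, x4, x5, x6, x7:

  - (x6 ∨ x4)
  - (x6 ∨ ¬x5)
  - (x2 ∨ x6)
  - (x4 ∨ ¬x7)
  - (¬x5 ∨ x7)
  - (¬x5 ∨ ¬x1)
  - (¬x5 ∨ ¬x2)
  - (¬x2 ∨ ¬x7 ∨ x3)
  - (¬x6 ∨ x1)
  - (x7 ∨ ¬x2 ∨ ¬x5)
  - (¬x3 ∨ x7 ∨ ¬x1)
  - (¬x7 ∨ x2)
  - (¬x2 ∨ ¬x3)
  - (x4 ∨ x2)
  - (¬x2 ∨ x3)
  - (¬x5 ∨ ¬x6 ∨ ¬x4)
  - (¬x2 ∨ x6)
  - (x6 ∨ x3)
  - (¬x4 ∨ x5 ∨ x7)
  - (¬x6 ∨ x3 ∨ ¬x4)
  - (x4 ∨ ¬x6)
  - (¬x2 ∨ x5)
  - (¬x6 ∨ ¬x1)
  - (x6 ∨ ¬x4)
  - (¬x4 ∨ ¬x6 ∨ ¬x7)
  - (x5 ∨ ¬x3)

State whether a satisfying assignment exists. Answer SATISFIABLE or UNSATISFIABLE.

UNSATISFIABLE

x6 = True:
  propagation gives x1=True; an empty clause results — contradiction.
x6 = False:
  propagation gives x4=True; an empty clause results — contradiction.
Every branch closes, so no satisfying assignment exists.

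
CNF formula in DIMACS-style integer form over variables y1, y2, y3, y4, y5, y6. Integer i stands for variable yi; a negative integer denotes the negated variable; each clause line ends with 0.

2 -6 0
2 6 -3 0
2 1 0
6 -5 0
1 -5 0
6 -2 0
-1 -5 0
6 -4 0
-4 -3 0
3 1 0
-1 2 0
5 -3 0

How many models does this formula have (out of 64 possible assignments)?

The models are:
  y1=1 y2=1 y3=0 y4=0 y5=0 y6=1
  y1=1 y2=1 y3=0 y4=1 y5=0 y6=1
That's 2 in total.

2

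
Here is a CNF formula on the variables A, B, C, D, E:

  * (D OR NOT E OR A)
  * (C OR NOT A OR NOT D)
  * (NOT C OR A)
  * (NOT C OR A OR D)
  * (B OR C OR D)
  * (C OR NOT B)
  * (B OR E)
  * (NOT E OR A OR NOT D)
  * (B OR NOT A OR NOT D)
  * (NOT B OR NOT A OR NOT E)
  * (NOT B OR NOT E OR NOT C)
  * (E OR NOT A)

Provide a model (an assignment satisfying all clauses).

A = True, B = False, C = True, D = False, E = True

Set A = True and propagate.
  then E is forced to True.
  then B is forced to False.
  then D is forced to False.
  then C is forced to True.
Every clause has at least one true literal under this assignment.
Check each clause:
  1. (NOT E OR D OR A) — A is true.
  2. (C OR NOT A OR NOT D) — C is true.
  3. (A OR NOT C) — A is true.
  4. (A OR D OR NOT C) — A is true.
  5. (D OR B OR C) — C is true.
  6. (C OR NOT B) — C is true.
  7. (B OR E) — E is true.
  8. (A OR NOT E OR NOT D) — A is true.
  9. (NOT A OR B OR NOT D) — NOT D is true.
  10. (NOT E OR NOT B OR NOT A) — NOT B is true.
  11. (NOT C OR NOT B OR NOT E) — NOT B is true.
  12. (NOT A OR E) — E is true.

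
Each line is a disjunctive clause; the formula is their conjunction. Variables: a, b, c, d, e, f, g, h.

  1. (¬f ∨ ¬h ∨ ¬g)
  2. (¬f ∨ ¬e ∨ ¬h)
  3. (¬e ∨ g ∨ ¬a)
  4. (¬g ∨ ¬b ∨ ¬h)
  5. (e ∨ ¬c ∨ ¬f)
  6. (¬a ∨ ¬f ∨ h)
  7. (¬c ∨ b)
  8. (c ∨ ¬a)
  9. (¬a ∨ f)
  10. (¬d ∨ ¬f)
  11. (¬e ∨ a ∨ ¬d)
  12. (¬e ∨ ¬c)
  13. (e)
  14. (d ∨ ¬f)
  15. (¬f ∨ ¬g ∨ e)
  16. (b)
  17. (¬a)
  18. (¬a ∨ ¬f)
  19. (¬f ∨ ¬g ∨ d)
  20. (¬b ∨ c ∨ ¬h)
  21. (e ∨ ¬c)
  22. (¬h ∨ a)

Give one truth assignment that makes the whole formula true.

a=F, b=T, c=F, d=F, e=T, f=F, g=F, h=F

The clause (e) is unit: e must be True.
The clause (¬c) is unit: c must be False.
Unit propagation: (¬a) forces a = False.
The clause (¬d) is unit: d must be False.
Unit propagation: (¬f) forces f = False.
The clause (b) is unit: b must be True.
The clause (¬h) is unit: h must be False.
g is now unconstrained; take g = False.
Every clause has at least one true literal under this assignment.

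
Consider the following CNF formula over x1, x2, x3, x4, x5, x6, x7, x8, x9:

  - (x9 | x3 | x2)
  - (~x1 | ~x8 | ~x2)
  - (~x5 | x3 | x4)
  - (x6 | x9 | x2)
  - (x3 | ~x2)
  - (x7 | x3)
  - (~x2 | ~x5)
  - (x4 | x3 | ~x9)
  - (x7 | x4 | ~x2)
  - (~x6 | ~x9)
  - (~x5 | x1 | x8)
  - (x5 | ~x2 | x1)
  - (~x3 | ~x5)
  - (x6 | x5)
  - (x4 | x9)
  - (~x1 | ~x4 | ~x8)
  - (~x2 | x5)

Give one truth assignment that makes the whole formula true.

x1 = F, x2 = F, x3 = T, x4 = T, x5 = F, x6 = T, x7 = T, x8 = T, x9 = F

Check each clause:
  1. (x3 | x2 | x9) — x3 is true.
  2. (~x2 | ~x8 | ~x1) — ~x1 is true.
  3. (x4 | ~x5 | x3) — x3 is true.
  4. (x6 | x9 | x2) — x6 is true.
  5. (~x2 | x3) — x3 is true.
  6. (x7 | x3) — x3 is true.
  7. (~x5 | ~x2) — ~x5 is true.
  8. (~x9 | x4 | x3) — x3 is true.
  9. (x7 | ~x2 | x4) — x4 is true.
  10. (~x6 | ~x9) — ~x9 is true.
  11. (~x5 | x1 | x8) — x8 is true.
  12. (x5 | ~x2 | x1) — ~x2 is true.
  13. (~x5 | ~x3) — ~x5 is true.
  14. (x6 | x5) — x6 is true.
  15. (x4 | x9) — x4 is true.
  16. (~x8 | ~x1 | ~x4) — ~x1 is true.
  17. (x5 | ~x2) — ~x2 is true.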